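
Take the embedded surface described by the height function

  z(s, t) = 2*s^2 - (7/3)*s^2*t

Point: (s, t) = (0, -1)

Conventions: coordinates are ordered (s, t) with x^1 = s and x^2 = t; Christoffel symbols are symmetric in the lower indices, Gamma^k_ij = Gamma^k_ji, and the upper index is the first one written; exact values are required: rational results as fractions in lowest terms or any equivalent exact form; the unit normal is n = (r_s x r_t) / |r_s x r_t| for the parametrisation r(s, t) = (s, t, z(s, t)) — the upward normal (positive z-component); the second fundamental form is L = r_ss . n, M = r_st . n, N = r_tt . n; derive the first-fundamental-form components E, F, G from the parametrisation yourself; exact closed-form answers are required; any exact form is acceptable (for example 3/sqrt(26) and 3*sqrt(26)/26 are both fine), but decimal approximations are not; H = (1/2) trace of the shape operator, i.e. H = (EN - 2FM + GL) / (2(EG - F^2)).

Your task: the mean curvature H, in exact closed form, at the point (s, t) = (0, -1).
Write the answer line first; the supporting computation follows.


Answer: H = 13/3

z_s = 0, z_t = 0, z_ss = 26/3, z_st = 0, z_tt = 0
E = 1, F = 0, G = 1; answer radicand W^2 = 1
unnormalised second-form numerators: l = 26/3, m = 0, n = 0; L = l/sqrt(1), and similarly M = m/sqrt(W^2), N = n/sqrt(W^2)
H = (E*n - 2*F*m + G*l) / (2*(EG - F^2)*sqrt(W^2)); E*n - 2*F*m + G*l = 26/3, EG - F^2 = 1, so H = (13/3)/sqrt(1)


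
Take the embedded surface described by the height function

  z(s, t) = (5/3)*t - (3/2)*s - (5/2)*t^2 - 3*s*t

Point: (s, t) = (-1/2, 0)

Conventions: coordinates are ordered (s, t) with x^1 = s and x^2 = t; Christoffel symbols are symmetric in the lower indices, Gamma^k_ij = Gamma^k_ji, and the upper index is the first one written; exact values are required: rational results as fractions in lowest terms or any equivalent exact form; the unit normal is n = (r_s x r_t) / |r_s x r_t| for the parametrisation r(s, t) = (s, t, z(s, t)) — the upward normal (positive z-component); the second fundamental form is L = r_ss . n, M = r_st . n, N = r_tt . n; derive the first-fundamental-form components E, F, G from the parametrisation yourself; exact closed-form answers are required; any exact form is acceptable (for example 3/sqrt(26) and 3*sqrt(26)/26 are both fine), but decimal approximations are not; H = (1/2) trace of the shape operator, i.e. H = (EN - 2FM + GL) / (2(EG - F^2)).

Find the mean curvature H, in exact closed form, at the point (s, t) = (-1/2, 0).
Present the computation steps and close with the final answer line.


z_s = -3/2, z_t = 19/6, z_ss = 0, z_st = -3, z_tt = -5
E = 13/4, F = -19/4, G = 397/36; answer radicand W^2 = 239/18
unnormalised second-form numerators: l = 0, m = -3, n = -5; L = l/sqrt(239/18), and similarly M = m/sqrt(W^2), N = n/sqrt(W^2)
H = (E*n - 2*F*m + G*l) / (2*(EG - F^2)*sqrt(W^2)); E*n - 2*F*m + G*l = -179/4, EG - F^2 = 239/18, so H = (-1611/956)/sqrt(239/18)

Answer: H = -4833*sqrt(478)/228484


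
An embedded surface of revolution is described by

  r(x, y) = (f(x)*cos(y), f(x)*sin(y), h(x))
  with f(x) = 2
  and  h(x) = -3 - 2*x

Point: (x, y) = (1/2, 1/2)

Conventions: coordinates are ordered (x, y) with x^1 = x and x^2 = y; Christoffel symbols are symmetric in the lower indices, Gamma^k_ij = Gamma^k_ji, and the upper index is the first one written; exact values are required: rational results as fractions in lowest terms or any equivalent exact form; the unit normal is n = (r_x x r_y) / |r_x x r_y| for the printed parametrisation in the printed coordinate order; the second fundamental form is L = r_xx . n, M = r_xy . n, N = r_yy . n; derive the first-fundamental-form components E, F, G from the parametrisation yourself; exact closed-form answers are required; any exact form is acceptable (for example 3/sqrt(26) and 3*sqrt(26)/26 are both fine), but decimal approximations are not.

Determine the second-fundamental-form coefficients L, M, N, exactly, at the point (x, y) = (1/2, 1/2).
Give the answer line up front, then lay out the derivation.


Answer: L = 0, M = 0, N = -2

f = 2, f' = 0, f'' = 0, h' = -2, h'' = 0
E = 4, F = 0, G = 4; answer radicand W^2 = 4
unnormalised second-form numerators: l = 0, m = 0, n = -4; L = l/sqrt(4), and similarly M = m/sqrt(W^2), N = n/sqrt(W^2)


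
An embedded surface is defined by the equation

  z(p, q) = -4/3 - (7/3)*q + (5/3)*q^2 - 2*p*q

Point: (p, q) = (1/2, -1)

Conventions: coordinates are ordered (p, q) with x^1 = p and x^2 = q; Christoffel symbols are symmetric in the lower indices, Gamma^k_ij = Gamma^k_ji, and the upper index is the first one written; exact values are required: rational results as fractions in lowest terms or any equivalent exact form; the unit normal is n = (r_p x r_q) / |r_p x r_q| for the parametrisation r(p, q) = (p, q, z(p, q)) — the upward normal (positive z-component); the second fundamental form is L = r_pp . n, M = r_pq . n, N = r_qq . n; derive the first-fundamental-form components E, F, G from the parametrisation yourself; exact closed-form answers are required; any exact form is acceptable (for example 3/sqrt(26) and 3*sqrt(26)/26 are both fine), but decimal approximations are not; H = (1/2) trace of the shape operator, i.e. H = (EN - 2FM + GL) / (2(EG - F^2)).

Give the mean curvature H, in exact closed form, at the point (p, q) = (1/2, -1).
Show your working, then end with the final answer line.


z_p = 2, z_q = -20/3, z_pp = 0, z_pq = -2, z_qq = 10/3
E = 5, F = -40/3, G = 409/9; answer radicand W^2 = 445/9
unnormalised second-form numerators: l = 0, m = -2, n = 10/3; L = l/sqrt(445/9), and similarly M = m/sqrt(W^2), N = n/sqrt(W^2)
H = (E*n - 2*F*m + G*l) / (2*(EG - F^2)*sqrt(W^2)); E*n - 2*F*m + G*l = -110/3, EG - F^2 = 445/9, so H = (-33/89)/sqrt(445/9)

Answer: H = -99*sqrt(445)/39605


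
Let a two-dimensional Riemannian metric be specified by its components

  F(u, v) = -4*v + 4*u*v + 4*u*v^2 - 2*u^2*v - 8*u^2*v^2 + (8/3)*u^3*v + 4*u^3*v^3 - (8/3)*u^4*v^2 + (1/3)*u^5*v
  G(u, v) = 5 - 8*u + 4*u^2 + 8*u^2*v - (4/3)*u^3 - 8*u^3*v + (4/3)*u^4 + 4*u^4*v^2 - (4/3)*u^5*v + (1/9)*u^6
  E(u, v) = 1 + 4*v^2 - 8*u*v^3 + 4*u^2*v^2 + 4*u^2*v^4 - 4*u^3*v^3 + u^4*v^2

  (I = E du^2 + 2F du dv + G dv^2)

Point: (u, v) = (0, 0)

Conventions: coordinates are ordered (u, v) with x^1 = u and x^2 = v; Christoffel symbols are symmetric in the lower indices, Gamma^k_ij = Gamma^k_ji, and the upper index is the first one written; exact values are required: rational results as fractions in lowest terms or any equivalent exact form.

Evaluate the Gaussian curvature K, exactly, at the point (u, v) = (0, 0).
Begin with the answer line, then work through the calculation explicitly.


Answer: K = -4/25

E = 1, F = 0, G = 5, EG - F^2 = 5 at the point
E_u = 0, E_v = 0, F_u = 0, F_v = -4, G_u = -8, G_v = 0
E_vv = 8, F_uv = 4, G_uu = 8
The intrinsic route: Brioschi's K = (det M1 - det M2)/(EG - F^2)^2.
M1 = [[-E_vv/2 + F_uv - G_uu/2, E_u/2, F_u - E_v/2], [F_v - G_u/2, E, F], [G_v/2, F, G]] = [[-4, 0, 0], [0, 1, 0], [0, 0, 5]]; det M1 = -20
M2 = [[0, E_v/2, G_u/2], [E_v/2, E, F], [G_u/2, F, G]] = [[0, 0, -4], [0, 1, 0], [-4, 0, 5]]; det M2 = -16
det M1 - det M2 = -4; K = -4 / (5)^2 = -4/25


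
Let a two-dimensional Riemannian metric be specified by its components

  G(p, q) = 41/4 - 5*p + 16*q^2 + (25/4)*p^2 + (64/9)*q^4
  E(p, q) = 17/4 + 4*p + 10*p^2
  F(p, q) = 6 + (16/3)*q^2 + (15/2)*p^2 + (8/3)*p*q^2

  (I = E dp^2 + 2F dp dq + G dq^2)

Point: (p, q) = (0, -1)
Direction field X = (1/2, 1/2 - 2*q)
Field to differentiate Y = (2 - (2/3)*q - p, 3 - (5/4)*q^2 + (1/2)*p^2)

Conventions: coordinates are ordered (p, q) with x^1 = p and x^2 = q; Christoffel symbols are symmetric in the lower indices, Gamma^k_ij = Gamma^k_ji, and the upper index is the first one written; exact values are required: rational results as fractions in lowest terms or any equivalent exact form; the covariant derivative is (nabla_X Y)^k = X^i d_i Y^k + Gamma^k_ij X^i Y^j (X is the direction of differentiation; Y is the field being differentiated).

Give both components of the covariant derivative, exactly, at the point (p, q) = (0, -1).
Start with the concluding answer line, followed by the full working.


Answer: (nabla_X Y)^p = 933115/23052, (nabla_X Y)^q = -2861/226

E = 17/4, F = 34/3, G = 1201/36 at the point
E_p = 4, E_q = 0, F_p = 8/3, F_q = -32/3, G_p = -5, G_q = -544/9
EG - F^2 = 1921/144;  g^inv = (144/1921) * [[1201/36, -34/3], [-34/3, 17/4]]
first-kind symbols [ij,l] = (1/2)(d_i g_jl + d_j g_il - d_l g_ij): [pp,p] = E_p/2 = 2, [pp,q] = F_p - E_q/2 = 8/3, [pq,p] = E_q/2 = 0, [pq,q] = G_p/2 = -5/2, [qq,p] = F_q - G_p/2 = -49/6, [qq,q] = G_q/2 = -272/9
Gamma^p_ij = (G*[ij,p] - F*[ij,q])/(EG - F^2), Gamma^q_ij = (E*[ij,q] - F*[ij,p])/(EG - F^2)
Gamma_ppp = 5256/1921, Gamma_ppq = 240/113, Gamma_pqq = 10090/1921, Gamma_qpp = -96/113, Gamma_qpq = -90/113, Gamma_qqq = -304/113
X = (1/2, 5/2), Y = (8/3, 7/4) at the point


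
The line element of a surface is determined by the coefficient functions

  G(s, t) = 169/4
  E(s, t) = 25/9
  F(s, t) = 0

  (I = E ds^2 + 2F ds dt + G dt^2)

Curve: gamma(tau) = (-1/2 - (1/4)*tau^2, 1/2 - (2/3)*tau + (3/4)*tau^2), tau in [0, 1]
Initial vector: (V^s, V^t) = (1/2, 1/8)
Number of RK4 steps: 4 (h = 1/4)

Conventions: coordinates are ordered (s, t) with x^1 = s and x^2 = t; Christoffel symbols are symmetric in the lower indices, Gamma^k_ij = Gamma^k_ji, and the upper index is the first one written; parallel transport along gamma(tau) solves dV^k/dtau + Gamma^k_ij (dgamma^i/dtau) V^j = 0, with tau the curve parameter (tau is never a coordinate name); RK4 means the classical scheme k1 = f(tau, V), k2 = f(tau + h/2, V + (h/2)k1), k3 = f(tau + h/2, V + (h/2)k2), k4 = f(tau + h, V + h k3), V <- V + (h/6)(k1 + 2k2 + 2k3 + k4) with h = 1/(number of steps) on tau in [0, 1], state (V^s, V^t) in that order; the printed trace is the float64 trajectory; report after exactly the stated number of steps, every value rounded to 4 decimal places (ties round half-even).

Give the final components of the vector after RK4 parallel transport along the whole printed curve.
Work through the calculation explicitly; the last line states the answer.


gamma'(tau) = (-(1/2)*tau, -2/3 + (3/2)*tau); f(tau, V)^k = -Gamma^k_ij(gamma(tau)) gamma'^i(tau) V^j; h = 1/4; intermediate values shown to 6 dp
curve data and Christoffel symbols at the stage parameters:
  tau = 0.000000: gamma = (-0.500000, 0.500000), gamma' = (0.000000, -0.666667); Gamma_sss = 0.000000, Gamma_sst = 0.000000, Gamma_stt = 0.000000, Gamma_tss = 0.000000, Gamma_tst = 0.000000, Gamma_ttt = 0.000000
  tau = 0.125000: gamma = (-0.503906, 0.428385), gamma' = (-0.062500, -0.479167); Gamma_sss = 0.000000, Gamma_sst = 0.000000, Gamma_stt = 0.000000, Gamma_tss = 0.000000, Gamma_tst = 0.000000, Gamma_ttt = 0.000000
  tau = 0.250000: gamma = (-0.515625, 0.380208), gamma' = (-0.125000, -0.291667); Gamma_sss = 0.000000, Gamma_sst = 0.000000, Gamma_stt = 0.000000, Gamma_tss = 0.000000, Gamma_tst = 0.000000, Gamma_ttt = 0.000000
  tau = 0.375000: gamma = (-0.535156, 0.355469), gamma' = (-0.187500, -0.104167); Gamma_sss = 0.000000, Gamma_sst = 0.000000, Gamma_stt = 0.000000, Gamma_tss = 0.000000, Gamma_tst = 0.000000, Gamma_ttt = 0.000000
  tau = 0.500000: gamma = (-0.562500, 0.354167), gamma' = (-0.250000, 0.083333); Gamma_sss = 0.000000, Gamma_sst = 0.000000, Gamma_stt = 0.000000, Gamma_tss = 0.000000, Gamma_tst = 0.000000, Gamma_ttt = 0.000000
  tau = 0.625000: gamma = (-0.597656, 0.376302), gamma' = (-0.312500, 0.270833); Gamma_sss = 0.000000, Gamma_sst = 0.000000, Gamma_stt = 0.000000, Gamma_tss = 0.000000, Gamma_tst = 0.000000, Gamma_ttt = 0.000000
  tau = 0.750000: gamma = (-0.640625, 0.421875), gamma' = (-0.375000, 0.458333); Gamma_sss = 0.000000, Gamma_sst = 0.000000, Gamma_stt = 0.000000, Gamma_tss = 0.000000, Gamma_tst = 0.000000, Gamma_ttt = 0.000000
  tau = 0.875000: gamma = (-0.691406, 0.490885), gamma' = (-0.437500, 0.645833); Gamma_sss = 0.000000, Gamma_sst = 0.000000, Gamma_stt = 0.000000, Gamma_tss = 0.000000, Gamma_tst = 0.000000, Gamma_ttt = 0.000000
  tau = 1.000000: gamma = (-0.750000, 0.583333), gamma' = (-0.500000, 0.833333); Gamma_sss = 0.000000, Gamma_sst = 0.000000, Gamma_stt = 0.000000, Gamma_tss = 0.000000, Gamma_tst = 0.000000, Gamma_ttt = 0.000000
step 0: V^s = 0.5000, V^t = 0.1250
step 1: k1 = (0.000000, 0.000000), k2 = (0.000000, 0.000000), k3 = (0.000000, 0.000000), k4 = (0.000000, 0.000000); V <- V + (h/6)(k1 + 2k2 + 2k3 + k4): V^s = 0.5000, V^t = 0.1250
step 2: k1 = (0.000000, 0.000000), k2 = (0.000000, 0.000000), k3 = (0.000000, 0.000000), k4 = (0.000000, 0.000000); V <- V + (h/6)(k1 + 2k2 + 2k3 + k4): V^s = 0.5000, V^t = 0.1250
step 3: k1 = (0.000000, 0.000000), k2 = (0.000000, 0.000000), k3 = (0.000000, 0.000000), k4 = (0.000000, 0.000000); V <- V + (h/6)(k1 + 2k2 + 2k3 + k4): V^s = 0.5000, V^t = 0.1250
step 4: k1 = (0.000000, 0.000000), k2 = (0.000000, 0.000000), k3 = (0.000000, 0.000000), k4 = (0.000000, 0.000000); V <- V + (h/6)(k1 + 2k2 + 2k3 + k4): V^s = 0.5000, V^t = 0.1250

Answer: V^s = 0.5000, V^t = 0.1250


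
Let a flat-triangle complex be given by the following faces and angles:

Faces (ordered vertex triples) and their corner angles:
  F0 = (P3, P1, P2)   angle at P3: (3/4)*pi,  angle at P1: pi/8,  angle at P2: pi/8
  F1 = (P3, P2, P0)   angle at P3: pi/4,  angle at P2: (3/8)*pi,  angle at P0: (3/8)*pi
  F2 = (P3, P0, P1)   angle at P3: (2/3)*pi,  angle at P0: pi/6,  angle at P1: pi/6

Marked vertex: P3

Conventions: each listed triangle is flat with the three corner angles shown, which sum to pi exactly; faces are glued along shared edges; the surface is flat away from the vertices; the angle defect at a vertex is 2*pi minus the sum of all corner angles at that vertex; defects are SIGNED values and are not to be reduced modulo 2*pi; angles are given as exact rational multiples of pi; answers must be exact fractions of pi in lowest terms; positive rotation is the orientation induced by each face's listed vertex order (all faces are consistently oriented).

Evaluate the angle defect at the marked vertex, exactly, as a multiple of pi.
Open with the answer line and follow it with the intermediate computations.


Answer: defect(P3) = pi/3

Sum of corner angles at P3: (5/3)*pi
defect = 2*pi - (5/3)*pi


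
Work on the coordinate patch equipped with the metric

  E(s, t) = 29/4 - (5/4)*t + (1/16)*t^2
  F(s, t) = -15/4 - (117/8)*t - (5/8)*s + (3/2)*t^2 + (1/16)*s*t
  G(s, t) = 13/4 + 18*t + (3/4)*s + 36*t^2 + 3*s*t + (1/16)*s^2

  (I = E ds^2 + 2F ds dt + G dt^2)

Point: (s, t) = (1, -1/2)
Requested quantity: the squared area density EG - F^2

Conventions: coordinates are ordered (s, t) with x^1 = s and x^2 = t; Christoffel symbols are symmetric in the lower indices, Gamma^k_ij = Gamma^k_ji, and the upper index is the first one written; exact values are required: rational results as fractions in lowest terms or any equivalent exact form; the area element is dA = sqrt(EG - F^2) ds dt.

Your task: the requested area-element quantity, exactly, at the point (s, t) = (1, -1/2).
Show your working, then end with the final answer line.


E = 505/64, F = 105/32, G = 41/16; EG - F^2 = 605/64

Answer: EG - F^2 = 605/64


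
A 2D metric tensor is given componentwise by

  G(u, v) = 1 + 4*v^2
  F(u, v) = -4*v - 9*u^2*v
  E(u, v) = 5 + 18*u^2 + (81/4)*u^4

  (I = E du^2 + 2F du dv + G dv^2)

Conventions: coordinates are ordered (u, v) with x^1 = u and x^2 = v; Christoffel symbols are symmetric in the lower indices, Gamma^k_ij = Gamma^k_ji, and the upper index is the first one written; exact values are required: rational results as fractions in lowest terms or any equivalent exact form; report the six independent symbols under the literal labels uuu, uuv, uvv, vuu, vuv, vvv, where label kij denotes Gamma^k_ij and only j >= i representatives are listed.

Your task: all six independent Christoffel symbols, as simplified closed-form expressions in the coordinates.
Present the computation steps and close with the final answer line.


E = 5 + 18*u^2 + (81/4)*u^4; F = -4*v - 9*u^2*v; G = 1 + 4*v^2
Gamma^k_ij = (1/2) g^{kl} (d_i g_jl + d_j g_il - d_l g_ij), with g^inv = (1/(EG-F^2)) [[G, -F], [-F, E]]
first partials: E_u = 36*u + 81*u^3, E_v = 0, F_u = -18*u*v, F_v = -4 - 9*u^2, G_u = 0, G_v = 8*v
D = EG - F^2 = 5 + 4*v^2 + 18*u^2 + (81/4)*u^4
expanded: Gamma^u_uu = (G E_u - 2F F_u + F E_v)/(2D), Gamma^u_uv = (G E_v - F G_u)/(2D), Gamma^u_vv = (2G F_v - G G_u - F G_v)/(2D), Gamma^v_uu = (2E F_u - E E_v - F E_u)/(2D), Gamma^v_uv = (E G_u - F E_v)/(2D), Gamma^v_vv = (E G_v - 2F F_v + F G_u)/(2D); substitute and cancel common factors

Answer: Gamma_uuu = (162*u^3 + 72*u)/(81*u^4 + 72*u^2 + 16*v^2 + 20), Gamma_uuv = 0, Gamma_uvv = (-36*u^2 - 16)/(81*u^4 + 72*u^2 + 16*v^2 + 20), Gamma_vuu = -72*u*v/(81*u^4 + 72*u^2 + 16*v^2 + 20), Gamma_vuv = 0, Gamma_vvv = 16*v/(81*u^4 + 72*u^2 + 16*v^2 + 20)


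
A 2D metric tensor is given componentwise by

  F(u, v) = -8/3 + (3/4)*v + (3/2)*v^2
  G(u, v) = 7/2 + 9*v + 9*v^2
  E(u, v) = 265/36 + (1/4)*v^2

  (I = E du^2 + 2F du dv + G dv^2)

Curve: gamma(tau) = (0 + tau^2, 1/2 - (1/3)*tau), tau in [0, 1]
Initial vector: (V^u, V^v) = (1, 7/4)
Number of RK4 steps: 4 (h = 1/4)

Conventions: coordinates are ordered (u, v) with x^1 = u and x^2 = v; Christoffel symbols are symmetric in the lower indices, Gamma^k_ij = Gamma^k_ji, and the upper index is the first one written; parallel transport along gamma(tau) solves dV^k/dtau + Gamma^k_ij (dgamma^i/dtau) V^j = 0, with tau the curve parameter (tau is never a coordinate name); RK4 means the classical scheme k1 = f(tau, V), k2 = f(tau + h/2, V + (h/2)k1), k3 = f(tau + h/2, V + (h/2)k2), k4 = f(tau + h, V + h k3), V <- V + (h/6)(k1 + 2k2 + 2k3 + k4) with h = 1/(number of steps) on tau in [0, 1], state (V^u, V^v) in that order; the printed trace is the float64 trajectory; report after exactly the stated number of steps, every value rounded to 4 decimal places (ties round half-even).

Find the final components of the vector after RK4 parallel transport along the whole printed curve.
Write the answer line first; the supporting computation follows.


Answer: V^u = 1.4138, V^v = 2.6132

gamma'(tau) = (2*tau, -1/3); f(tau, V)^k = -Gamma^k_ij(gamma(tau)) gamma'^i(tau) V^j; h = 1/4; intermediate values shown to 6 dp
curve data and Christoffel symbols at the stage parameters:
  tau = 0.000000: gamma = (0.000000, 0.500000), gamma' = (0.000000, -0.333333); Gamma_uuu = -0.003308, Gamma_uuv = 0.017692, Gamma_uvv = 0.556661, Gamma_vuu = -0.012814, Gamma_vuv = 0.003308, Gamma_vvv = 0.982140
  tau = 0.125000: gamma = (0.015625, 0.458333), gamma' = (0.250000, -0.333333); Gamma_uuu = -0.003459, Gamma_uuv = 0.016393, Gamma_uvv = 0.564364, Gamma_vuu = -0.012771, Gamma_vuv = 0.003459, Gamma_vvv = 1.025486
  tau = 0.250000: gamma = (0.062500, 0.416667), gamma' = (0.500000, -0.333333); Gamma_uuu = -0.003583, Gamma_uuv = 0.015081, Gamma_uvv = 0.573342, Gamma_vuu = -0.012672, Gamma_vuv = 0.003583, Gamma_vvv = 1.072390
  tau = 0.375000: gamma = (0.140625, 0.375000), gamma' = (0.750000, -0.333333); Gamma_uuu = -0.003674, Gamma_uuv = 0.013756, Gamma_uvv = 0.583753, Gamma_vuu = -0.012498, Gamma_vuv = 0.003674, Gamma_vvv = 1.123299
  tau = 0.500000: gamma = (0.250000, 0.333333), gamma' = (1.000000, -0.333333); Gamma_uuu = -0.003724, Gamma_uuv = 0.012412, Gamma_uvv = 0.595780, Gamma_vuu = -0.012228, Gamma_vuv = 0.003724, Gamma_vvv = 1.178734
  tau = 0.625000: gamma = (0.390625, 0.291667), gamma' = (1.250000, -0.333333); Gamma_uuu = -0.003720, Gamma_uuv = 0.011046, Gamma_uvv = 0.609636, Gamma_vuu = -0.011835, Gamma_vuv = 0.003720, Gamma_vvv = 1.239299
  tau = 0.750000: gamma = (0.562500, 0.250000), gamma' = (1.500000, -0.333333); Gamma_uuu = -0.003647, Gamma_uuv = 0.009652, Gamma_uvv = 0.625567, Gamma_vuu = -0.011279, Gamma_vuv = 0.003647, Gamma_vvv = 1.305701
  tau = 0.875000: gamma = (0.765625, 0.208333), gamma' = (1.750000, -0.333333); Gamma_uuu = -0.003487, Gamma_uuv = 0.008222, Gamma_uvv = 0.643860, Gamma_vuu = -0.010512, Gamma_vuv = 0.003487, Gamma_vvv = 1.378764
  tau = 1.000000: gamma = (1.000000, 0.166667), gamma' = (2.000000, -0.333333); Gamma_uuu = -0.003212, Gamma_uuv = 0.006745, Gamma_uvv = 0.664847, Gamma_vuu = -0.009466, Gamma_vuv = 0.003212, Gamma_vvv = 1.459451
step 0: V^u = 1.0000, V^v = 1.7500
step 1: k1 = (0.330616, 0.574018), k2 = (0.341835, 0.625677), k3 = (0.343032, 0.627885), k4 = (0.357472, 0.686432); V <- V + (h/6)(k1 + 2k2 + 2k3 + k4): V^u = 1.0857, V^v = 1.9070
step 2: k1 = (0.357474, 0.686435), k2 = (0.375504, 0.752654), k3 = (0.377046, 0.755754), k4 = (0.399497, 0.831601); V <- V + (h/6)(k1 + 2k2 + 2k3 + k4): V^u = 1.1800, V^v = 2.0959
step 3: k1 = (0.399500, 0.831606), k2 = (0.426915, 0.918263), k3 = (0.428995, 0.922742), k4 = (0.462651, 1.023238); V <- V + (h/6)(k1 + 2k2 + 2k3 + k4): V^u = 1.2872, V^v = 2.3266
step 4: k1 = (0.462654, 1.023245), k2 = (0.503372, 1.139409), k3 = (0.506324, 1.146093), k4 = (0.556127, 1.282753); V <- V + (h/6)(k1 + 2k2 + 2k3 + k4): V^u = 1.4138, V^v = 2.6132


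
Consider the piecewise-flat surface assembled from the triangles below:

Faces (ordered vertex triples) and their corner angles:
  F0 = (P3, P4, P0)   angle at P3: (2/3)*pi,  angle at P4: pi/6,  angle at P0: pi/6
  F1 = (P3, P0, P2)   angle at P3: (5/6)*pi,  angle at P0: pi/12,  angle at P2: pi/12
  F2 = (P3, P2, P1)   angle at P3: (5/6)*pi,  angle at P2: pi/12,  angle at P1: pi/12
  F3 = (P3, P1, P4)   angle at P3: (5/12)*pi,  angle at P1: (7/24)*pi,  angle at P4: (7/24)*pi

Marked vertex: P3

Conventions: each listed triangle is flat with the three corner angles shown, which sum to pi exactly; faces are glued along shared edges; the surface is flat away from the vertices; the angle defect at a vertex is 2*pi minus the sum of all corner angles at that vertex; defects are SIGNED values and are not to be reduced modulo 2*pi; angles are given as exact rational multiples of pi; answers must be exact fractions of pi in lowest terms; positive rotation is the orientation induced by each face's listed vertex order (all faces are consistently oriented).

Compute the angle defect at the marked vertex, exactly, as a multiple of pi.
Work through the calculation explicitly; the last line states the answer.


Sum of corner angles at P3: (11/4)*pi
defect = 2*pi - (11/4)*pi

Answer: defect(P3) = (-3/4)*pi


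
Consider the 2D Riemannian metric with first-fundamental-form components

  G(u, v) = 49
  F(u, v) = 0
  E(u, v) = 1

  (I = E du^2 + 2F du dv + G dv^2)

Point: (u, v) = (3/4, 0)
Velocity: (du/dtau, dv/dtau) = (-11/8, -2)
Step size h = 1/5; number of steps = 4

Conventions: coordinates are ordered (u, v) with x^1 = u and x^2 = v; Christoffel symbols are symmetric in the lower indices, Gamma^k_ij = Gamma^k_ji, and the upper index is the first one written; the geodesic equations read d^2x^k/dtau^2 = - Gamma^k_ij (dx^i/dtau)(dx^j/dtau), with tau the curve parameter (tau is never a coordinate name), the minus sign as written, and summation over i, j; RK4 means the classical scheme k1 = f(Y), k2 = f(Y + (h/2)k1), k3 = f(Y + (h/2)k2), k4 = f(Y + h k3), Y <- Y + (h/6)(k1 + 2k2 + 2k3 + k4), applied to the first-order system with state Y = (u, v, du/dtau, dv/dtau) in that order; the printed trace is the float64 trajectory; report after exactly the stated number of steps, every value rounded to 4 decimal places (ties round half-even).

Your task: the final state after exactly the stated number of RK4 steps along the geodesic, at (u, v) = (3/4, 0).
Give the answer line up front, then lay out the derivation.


Answer: u = -0.3500, v = -1.6000, du/dtau = -1.3750, dv/dtau = -2.0000

f(Y) = (du/dtau, dv/dtau, -Gamma^u_ij Y'^i Y'^j, -Gamma^v_ij Y'^i Y'^j) with the Gammas evaluated at the stage position; h = 0.200000; intermediate values shown to 6 dp
step 0: u = 0.7500, v = 0.0000, du/dtau = -1.3750, dv/dtau = -2.0000
step 1:
  k1: at (u, v) = (0.750000, 0.000000), (du/dtau, dv/dtau) = (-1.375000, -2.000000); Gamma_uuu = 0.000000, Gamma_uuv = 0.000000, Gamma_uvv = 0.000000, Gamma_vuu = 0.000000, Gamma_vuv = 0.000000, Gamma_vvv = 0.000000; k1 = (-1.375000, -2.000000, 0.000000, 0.000000)
  k2: at (u, v) = (0.612500, -0.200000), (du/dtau, dv/dtau) = (-1.375000, -2.000000); Gamma_uuu = 0.000000, Gamma_uuv = 0.000000, Gamma_uvv = 0.000000, Gamma_vuu = 0.000000, Gamma_vuv = 0.000000, Gamma_vvv = 0.000000; k2 = (-1.375000, -2.000000, 0.000000, 0.000000)
  k3: at (u, v) = (0.612500, -0.200000), (du/dtau, dv/dtau) = (-1.375000, -2.000000); Gamma_uuu = 0.000000, Gamma_uuv = 0.000000, Gamma_uvv = 0.000000, Gamma_vuu = 0.000000, Gamma_vuv = 0.000000, Gamma_vvv = 0.000000; k3 = (-1.375000, -2.000000, 0.000000, 0.000000)
  k4: at (u, v) = (0.475000, -0.400000), (du/dtau, dv/dtau) = (-1.375000, -2.000000); Gamma_uuu = 0.000000, Gamma_uuv = 0.000000, Gamma_uvv = 0.000000, Gamma_vuu = 0.000000, Gamma_vuv = 0.000000, Gamma_vvv = 0.000000; k4 = (-1.375000, -2.000000, 0.000000, 0.000000)
  Y <- Y + (h/6)(k1 + 2k2 + 2k3 + k4): u = 0.4750, v = -0.4000, du/dtau = -1.3750, dv/dtau = -2.0000
step 2:
  k1: at (u, v) = (0.475000, -0.400000), (du/dtau, dv/dtau) = (-1.375000, -2.000000); Gamma_uuu = 0.000000, Gamma_uuv = 0.000000, Gamma_uvv = 0.000000, Gamma_vuu = 0.000000, Gamma_vuv = 0.000000, Gamma_vvv = 0.000000; k1 = (-1.375000, -2.000000, 0.000000, 0.000000)
  k2: at (u, v) = (0.337500, -0.600000), (du/dtau, dv/dtau) = (-1.375000, -2.000000); Gamma_uuu = 0.000000, Gamma_uuv = 0.000000, Gamma_uvv = 0.000000, Gamma_vuu = 0.000000, Gamma_vuv = 0.000000, Gamma_vvv = 0.000000; k2 = (-1.375000, -2.000000, 0.000000, 0.000000)
  k3: at (u, v) = (0.337500, -0.600000), (du/dtau, dv/dtau) = (-1.375000, -2.000000); Gamma_uuu = 0.000000, Gamma_uuv = 0.000000, Gamma_uvv = 0.000000, Gamma_vuu = 0.000000, Gamma_vuv = 0.000000, Gamma_vvv = 0.000000; k3 = (-1.375000, -2.000000, 0.000000, 0.000000)
  k4: at (u, v) = (0.200000, -0.800000), (du/dtau, dv/dtau) = (-1.375000, -2.000000); Gamma_uuu = 0.000000, Gamma_uuv = 0.000000, Gamma_uvv = 0.000000, Gamma_vuu = 0.000000, Gamma_vuv = 0.000000, Gamma_vvv = 0.000000; k4 = (-1.375000, -2.000000, 0.000000, 0.000000)
  Y <- Y + (h/6)(k1 + 2k2 + 2k3 + k4): u = 0.2000, v = -0.8000, du/dtau = -1.3750, dv/dtau = -2.0000
step 3:
  k1: at (u, v) = (0.200000, -0.800000), (du/dtau, dv/dtau) = (-1.375000, -2.000000); Gamma_uuu = 0.000000, Gamma_uuv = 0.000000, Gamma_uvv = 0.000000, Gamma_vuu = 0.000000, Gamma_vuv = 0.000000, Gamma_vvv = 0.000000; k1 = (-1.375000, -2.000000, 0.000000, 0.000000)
  k2: at (u, v) = (0.062500, -1.000000), (du/dtau, dv/dtau) = (-1.375000, -2.000000); Gamma_uuu = 0.000000, Gamma_uuv = 0.000000, Gamma_uvv = 0.000000, Gamma_vuu = 0.000000, Gamma_vuv = 0.000000, Gamma_vvv = 0.000000; k2 = (-1.375000, -2.000000, 0.000000, 0.000000)
  k3: at (u, v) = (0.062500, -1.000000), (du/dtau, dv/dtau) = (-1.375000, -2.000000); Gamma_uuu = 0.000000, Gamma_uuv = 0.000000, Gamma_uvv = 0.000000, Gamma_vuu = 0.000000, Gamma_vuv = 0.000000, Gamma_vvv = 0.000000; k3 = (-1.375000, -2.000000, 0.000000, 0.000000)
  k4: at (u, v) = (-0.075000, -1.200000), (du/dtau, dv/dtau) = (-1.375000, -2.000000); Gamma_uuu = 0.000000, Gamma_uuv = 0.000000, Gamma_uvv = 0.000000, Gamma_vuu = 0.000000, Gamma_vuv = 0.000000, Gamma_vvv = 0.000000; k4 = (-1.375000, -2.000000, 0.000000, 0.000000)
  Y <- Y + (h/6)(k1 + 2k2 + 2k3 + k4): u = -0.0750, v = -1.2000, du/dtau = -1.3750, dv/dtau = -2.0000
step 4:
  k1: at (u, v) = (-0.075000, -1.200000), (du/dtau, dv/dtau) = (-1.375000, -2.000000); Gamma_uuu = 0.000000, Gamma_uuv = 0.000000, Gamma_uvv = 0.000000, Gamma_vuu = 0.000000, Gamma_vuv = 0.000000, Gamma_vvv = 0.000000; k1 = (-1.375000, -2.000000, 0.000000, 0.000000)
  k2: at (u, v) = (-0.212500, -1.400000), (du/dtau, dv/dtau) = (-1.375000, -2.000000); Gamma_uuu = 0.000000, Gamma_uuv = 0.000000, Gamma_uvv = 0.000000, Gamma_vuu = 0.000000, Gamma_vuv = 0.000000, Gamma_vvv = 0.000000; k2 = (-1.375000, -2.000000, 0.000000, 0.000000)
  k3: at (u, v) = (-0.212500, -1.400000), (du/dtau, dv/dtau) = (-1.375000, -2.000000); Gamma_uuu = 0.000000, Gamma_uuv = 0.000000, Gamma_uvv = 0.000000, Gamma_vuu = 0.000000, Gamma_vuv = 0.000000, Gamma_vvv = 0.000000; k3 = (-1.375000, -2.000000, 0.000000, 0.000000)
  k4: at (u, v) = (-0.350000, -1.600000), (du/dtau, dv/dtau) = (-1.375000, -2.000000); Gamma_uuu = 0.000000, Gamma_uuv = 0.000000, Gamma_uvv = 0.000000, Gamma_vuu = 0.000000, Gamma_vuv = 0.000000, Gamma_vvv = 0.000000; k4 = (-1.375000, -2.000000, 0.000000, 0.000000)
  Y <- Y + (h/6)(k1 + 2k2 + 2k3 + k4): u = -0.3500, v = -1.6000, du/dtau = -1.3750, dv/dtau = -2.0000


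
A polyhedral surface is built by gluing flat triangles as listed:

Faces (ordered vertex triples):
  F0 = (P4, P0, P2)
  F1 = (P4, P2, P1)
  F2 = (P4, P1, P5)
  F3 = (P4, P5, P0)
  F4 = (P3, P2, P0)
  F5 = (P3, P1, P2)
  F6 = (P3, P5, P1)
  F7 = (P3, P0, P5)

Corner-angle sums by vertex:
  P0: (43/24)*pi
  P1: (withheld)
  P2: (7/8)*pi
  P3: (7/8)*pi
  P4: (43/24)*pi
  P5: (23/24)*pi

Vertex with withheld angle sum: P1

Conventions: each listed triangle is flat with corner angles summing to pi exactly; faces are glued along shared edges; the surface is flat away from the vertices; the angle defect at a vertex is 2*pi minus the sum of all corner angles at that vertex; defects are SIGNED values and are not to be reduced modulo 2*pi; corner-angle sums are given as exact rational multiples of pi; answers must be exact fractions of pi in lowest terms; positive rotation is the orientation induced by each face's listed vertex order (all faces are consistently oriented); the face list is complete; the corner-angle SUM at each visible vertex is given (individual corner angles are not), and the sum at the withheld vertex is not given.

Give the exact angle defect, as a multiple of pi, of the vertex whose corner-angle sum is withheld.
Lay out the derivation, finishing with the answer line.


V = 6, E = 12, F = 8; chi = V - E + F = 2
Gauss-Bonnet: total defect = 2*pi*chi = 4*pi; visible defects sum to (89/24)*pi

Answer: defect(P1) = (7/24)*pi


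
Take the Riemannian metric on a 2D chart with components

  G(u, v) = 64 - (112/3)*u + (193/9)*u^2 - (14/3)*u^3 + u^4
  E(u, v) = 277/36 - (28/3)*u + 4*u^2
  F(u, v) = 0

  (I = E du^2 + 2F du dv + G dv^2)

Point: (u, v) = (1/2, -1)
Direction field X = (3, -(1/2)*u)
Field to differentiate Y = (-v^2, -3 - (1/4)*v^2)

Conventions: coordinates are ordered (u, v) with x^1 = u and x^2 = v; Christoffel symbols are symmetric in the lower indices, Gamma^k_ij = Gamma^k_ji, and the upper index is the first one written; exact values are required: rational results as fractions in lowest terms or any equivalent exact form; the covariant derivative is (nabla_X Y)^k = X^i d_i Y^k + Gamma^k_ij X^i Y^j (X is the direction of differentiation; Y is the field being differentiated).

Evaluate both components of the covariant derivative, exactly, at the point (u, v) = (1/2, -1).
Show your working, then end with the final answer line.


E = 145/36, F = 0, G = 7225/144 at the point
E_u = -16/3, E_v = 0, F_u = 0, F_v = 0, G_u = -170/9, G_v = 0
EG - F^2 = 1047625/5184;  g^inv = (5184/1047625) * [[7225/144, 0], [0, 145/36]]
first-kind symbols [ij,l] = (1/2)(d_i g_jl + d_j g_il - d_l g_ij): [uu,u] = E_u/2 = -8/3, [uu,v] = F_u - E_v/2 = 0, [uv,u] = E_v/2 = 0, [uv,v] = G_u/2 = -85/9, [vv,u] = F_v - G_u/2 = 85/9, [vv,v] = G_v/2 = 0
Gamma^u_ij = (G*[ij,u] - F*[ij,v])/(EG - F^2), Gamma^v_ij = (E*[ij,v] - F*[ij,u])/(EG - F^2)
Gamma_uuu = -96/145, Gamma_uuv = 0, Gamma_uvv = 68/29, Gamma_vuu = 0, Gamma_vuv = -16/85, Gamma_vvv = 0
X = (3, -1/4), Y = (-1, -13/4) at the point

Answer: (nabla_X Y)^u = 1967/580, (nabla_X Y)^v = 1131/680


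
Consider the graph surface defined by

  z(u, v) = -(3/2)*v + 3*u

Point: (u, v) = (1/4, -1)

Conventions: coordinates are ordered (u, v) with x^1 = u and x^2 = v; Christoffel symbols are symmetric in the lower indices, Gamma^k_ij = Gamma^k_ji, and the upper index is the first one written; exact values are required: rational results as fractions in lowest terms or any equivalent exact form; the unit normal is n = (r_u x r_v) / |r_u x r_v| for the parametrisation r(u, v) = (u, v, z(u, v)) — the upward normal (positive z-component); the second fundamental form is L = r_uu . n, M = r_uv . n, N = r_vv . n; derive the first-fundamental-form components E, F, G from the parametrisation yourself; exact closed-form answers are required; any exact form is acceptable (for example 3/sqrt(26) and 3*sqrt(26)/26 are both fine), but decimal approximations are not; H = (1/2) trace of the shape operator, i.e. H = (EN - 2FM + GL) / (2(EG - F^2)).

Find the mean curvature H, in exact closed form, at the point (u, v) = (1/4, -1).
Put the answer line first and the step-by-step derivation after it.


Answer: H = 0

z_u = 3, z_v = -3/2, z_uu = 0, z_uv = 0, z_vv = 0
E = 10, F = -9/2, G = 13/4; answer radicand W^2 = 49/4
unnormalised second-form numerators: l = 0, m = 0, n = 0; L = l/sqrt(49/4), and similarly M = m/sqrt(W^2), N = n/sqrt(W^2)
H = (E*n - 2*F*m + G*l) / (2*(EG - F^2)*sqrt(W^2)); E*n - 2*F*m + G*l = 0, EG - F^2 = 49/4, so H = (0)/sqrt(49/4)


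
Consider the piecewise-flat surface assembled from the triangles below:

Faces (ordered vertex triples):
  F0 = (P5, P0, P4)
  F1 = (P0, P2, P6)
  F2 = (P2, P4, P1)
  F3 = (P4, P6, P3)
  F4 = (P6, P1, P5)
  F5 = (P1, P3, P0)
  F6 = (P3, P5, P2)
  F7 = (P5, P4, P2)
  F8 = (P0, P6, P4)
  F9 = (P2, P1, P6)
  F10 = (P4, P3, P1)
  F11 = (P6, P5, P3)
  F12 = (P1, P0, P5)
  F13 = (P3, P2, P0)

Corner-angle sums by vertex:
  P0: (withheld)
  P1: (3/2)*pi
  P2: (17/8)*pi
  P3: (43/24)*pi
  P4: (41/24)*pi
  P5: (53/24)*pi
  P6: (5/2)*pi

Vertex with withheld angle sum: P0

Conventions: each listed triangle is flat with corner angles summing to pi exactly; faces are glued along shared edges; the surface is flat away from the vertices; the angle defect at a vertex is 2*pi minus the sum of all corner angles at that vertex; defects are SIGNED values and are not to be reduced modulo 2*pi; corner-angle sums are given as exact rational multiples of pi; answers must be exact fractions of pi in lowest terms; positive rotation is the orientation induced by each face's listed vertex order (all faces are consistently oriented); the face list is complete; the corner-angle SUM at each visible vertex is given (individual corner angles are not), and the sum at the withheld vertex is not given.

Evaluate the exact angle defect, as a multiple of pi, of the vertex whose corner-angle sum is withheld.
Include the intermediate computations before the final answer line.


V = 7, E = 21, F = 14; chi = V - E + F = 0
Gauss-Bonnet: total defect = 2*pi*chi = 0; visible defects sum to pi/6

Answer: defect(P0) = -pi/6


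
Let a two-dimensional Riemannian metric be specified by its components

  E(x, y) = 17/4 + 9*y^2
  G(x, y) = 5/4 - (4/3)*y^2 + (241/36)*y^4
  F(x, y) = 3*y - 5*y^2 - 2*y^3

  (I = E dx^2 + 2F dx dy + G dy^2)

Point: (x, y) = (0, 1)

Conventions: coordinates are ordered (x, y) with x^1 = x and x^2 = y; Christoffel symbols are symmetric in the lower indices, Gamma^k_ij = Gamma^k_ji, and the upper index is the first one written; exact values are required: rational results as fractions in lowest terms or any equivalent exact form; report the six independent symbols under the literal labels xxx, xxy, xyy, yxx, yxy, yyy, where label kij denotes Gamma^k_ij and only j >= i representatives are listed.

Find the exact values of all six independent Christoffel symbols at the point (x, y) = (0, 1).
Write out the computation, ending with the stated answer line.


E = 53/4, F = -4, G = 119/18 at the point
E_x = 0, E_y = 18, F_x = 0, F_y = -13, G_x = 0, G_y = 217/9
EG - F^2 = 5155/72;  g^inv = (72/5155) * [[119/18, 4], [4, 53/4]]
first-kind symbols [ij,l] = (1/2)(d_i g_jl + d_j g_il - d_l g_ij): [xx,x] = E_x/2 = 0, [xx,y] = F_x - E_y/2 = -9, [xy,x] = E_y/2 = 9, [xy,y] = G_x/2 = 0, [yy,x] = F_y - G_x/2 = -13, [yy,y] = G_y/2 = 217/18
Gamma^x_ij = (G*[ij,x] - F*[ij,y])/(EG - F^2), Gamma^y_ij = (E*[ij,y] - F*[ij,x])/(EG - F^2)

Answer: Gamma_xxx = -2592/5155, Gamma_xxy = 4284/5155, Gamma_xyy = -2716/5155, Gamma_yxx = -8586/5155, Gamma_yxy = 2592/5155, Gamma_yyy = 7757/5155


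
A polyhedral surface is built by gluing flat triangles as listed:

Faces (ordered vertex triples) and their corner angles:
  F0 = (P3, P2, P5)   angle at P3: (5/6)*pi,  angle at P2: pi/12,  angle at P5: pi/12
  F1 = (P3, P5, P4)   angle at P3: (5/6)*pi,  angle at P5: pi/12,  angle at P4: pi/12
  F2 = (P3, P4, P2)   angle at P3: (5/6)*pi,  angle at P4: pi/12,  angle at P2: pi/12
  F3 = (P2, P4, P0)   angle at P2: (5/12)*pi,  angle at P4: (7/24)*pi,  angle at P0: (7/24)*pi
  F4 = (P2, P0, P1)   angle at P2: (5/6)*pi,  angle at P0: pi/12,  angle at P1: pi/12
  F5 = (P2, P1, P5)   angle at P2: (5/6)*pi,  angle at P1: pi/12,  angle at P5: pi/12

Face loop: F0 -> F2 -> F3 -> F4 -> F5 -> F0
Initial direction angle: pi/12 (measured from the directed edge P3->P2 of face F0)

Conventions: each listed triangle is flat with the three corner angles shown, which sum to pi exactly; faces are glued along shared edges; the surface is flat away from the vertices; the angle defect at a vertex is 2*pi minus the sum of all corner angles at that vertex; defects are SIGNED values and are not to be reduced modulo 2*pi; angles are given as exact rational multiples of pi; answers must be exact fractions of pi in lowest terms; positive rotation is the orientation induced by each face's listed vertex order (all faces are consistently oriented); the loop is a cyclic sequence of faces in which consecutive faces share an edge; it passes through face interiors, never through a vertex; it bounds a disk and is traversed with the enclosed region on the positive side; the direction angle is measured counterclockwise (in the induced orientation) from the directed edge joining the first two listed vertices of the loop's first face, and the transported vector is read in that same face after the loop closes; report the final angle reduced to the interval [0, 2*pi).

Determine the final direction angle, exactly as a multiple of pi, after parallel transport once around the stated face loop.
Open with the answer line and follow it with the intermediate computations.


Answer: final direction angle = (11/6)*pi

enclosed vertex P2: corner angles sum to (9/4)*pi, defect = 2*pi - (9/4)*pi = -pi/4
final direction = starting direction + enclosed defect total, reduced mod 2*pi (induced orientation)
final angle = pi/12 - pi/4 = (11/6)*pi (mod 2*pi)


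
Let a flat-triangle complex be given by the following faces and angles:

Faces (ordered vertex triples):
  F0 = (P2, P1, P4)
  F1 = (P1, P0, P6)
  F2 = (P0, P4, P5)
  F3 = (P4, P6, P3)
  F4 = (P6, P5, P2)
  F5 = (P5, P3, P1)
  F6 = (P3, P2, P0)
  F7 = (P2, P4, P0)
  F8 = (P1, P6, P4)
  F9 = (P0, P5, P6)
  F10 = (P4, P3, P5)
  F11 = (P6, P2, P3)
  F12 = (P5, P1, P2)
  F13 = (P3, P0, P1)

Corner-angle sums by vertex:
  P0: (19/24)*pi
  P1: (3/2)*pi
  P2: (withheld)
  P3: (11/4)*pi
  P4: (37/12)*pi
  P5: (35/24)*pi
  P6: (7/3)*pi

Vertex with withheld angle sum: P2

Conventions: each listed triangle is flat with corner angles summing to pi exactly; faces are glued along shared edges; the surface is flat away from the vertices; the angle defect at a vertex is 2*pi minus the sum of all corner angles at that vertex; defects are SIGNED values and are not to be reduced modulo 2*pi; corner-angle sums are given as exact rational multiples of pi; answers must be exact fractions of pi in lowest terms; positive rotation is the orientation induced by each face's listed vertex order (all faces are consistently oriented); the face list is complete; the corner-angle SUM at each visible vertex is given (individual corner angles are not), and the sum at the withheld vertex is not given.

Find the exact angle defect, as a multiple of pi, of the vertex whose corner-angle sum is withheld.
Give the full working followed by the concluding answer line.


V = 7, E = 21, F = 14; chi = V - E + F = 0
Gauss-Bonnet: total defect = 2*pi*chi = 0; visible defects sum to pi/12

Answer: defect(P2) = -pi/12


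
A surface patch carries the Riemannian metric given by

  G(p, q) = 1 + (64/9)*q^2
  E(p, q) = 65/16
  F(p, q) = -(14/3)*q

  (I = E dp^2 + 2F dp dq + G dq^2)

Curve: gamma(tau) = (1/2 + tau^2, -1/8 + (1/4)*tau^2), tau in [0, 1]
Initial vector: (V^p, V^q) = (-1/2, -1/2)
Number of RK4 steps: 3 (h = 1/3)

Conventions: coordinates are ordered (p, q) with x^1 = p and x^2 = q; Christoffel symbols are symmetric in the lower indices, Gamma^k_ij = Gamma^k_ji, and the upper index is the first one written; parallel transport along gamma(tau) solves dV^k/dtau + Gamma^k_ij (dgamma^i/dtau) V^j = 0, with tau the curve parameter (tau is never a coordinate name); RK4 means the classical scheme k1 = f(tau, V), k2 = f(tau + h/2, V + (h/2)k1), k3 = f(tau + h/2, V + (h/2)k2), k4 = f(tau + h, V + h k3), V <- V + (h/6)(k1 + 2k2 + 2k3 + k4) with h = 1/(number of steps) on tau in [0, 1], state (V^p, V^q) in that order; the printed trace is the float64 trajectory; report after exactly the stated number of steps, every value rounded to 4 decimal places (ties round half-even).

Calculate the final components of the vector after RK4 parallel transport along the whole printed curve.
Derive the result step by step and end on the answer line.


gamma'(tau) = (2*tau, (1/2)*tau); f(tau, V)^k = -Gamma^k_ij(gamma(tau)) gamma'^i(tau) V^j; h = 1/3; intermediate values shown to 6 dp
curve data and Christoffel symbols at the stage parameters:
  tau = 0.000000: gamma = (0.500000, -0.125000), gamma' = (0.000000, 0.000000); Gamma_ppp = 0.000000, Gamma_ppq = 0.000000, Gamma_pqq = -1.118136, Gamma_qpp = 0.000000, Gamma_qpq = 0.000000, Gamma_qqq = -0.212978
  tau = 0.166667: gamma = (0.527778, -0.118056), gamma' = (0.333333, 0.083333); Gamma_ppp = 0.000000, Gamma_ppq = 0.000000, Gamma_pqq = -1.121361, Gamma_qpp = 0.000000, Gamma_qpq = 0.000000, Gamma_qqq = -0.201726
  tau = 0.333333: gamma = (0.611111, -0.097222), gamma' = (0.666667, 0.166667); Gamma_ppp = 0.000000, Gamma_ppq = 0.000000, Gamma_pqq = -1.130021, Gamma_qpp = 0.000000, Gamma_qpq = 0.000000, Gamma_qqq = -0.167411
  tau = 0.500000: gamma = (0.750000, -0.062500), gamma' = (1.000000, 0.250000); Gamma_ppp = 0.000000, Gamma_ppq = 0.000000, Gamma_pqq = -1.140917, Gamma_qpp = 0.000000, Gamma_qpq = 0.000000, Gamma_qqq = -0.108659
  tau = 0.666667: gamma = (0.944444, -0.013889), gamma' = (1.333333, 0.333333); Gamma_ppp = 0.000000, Gamma_ppq = 0.000000, Gamma_pqq = -1.148330, Gamma_qpp = 0.000000, Gamma_qpq = 0.000000, Gamma_qqq = -0.024303
  tau = 0.833333: gamma = (1.194444, 0.048611), gamma' = (1.666667, 0.416667); Gamma_ppp = 0.000000, Gamma_ppq = 0.000000, Gamma_pqq = -1.143986, Gamma_qpp = 0.000000, Gamma_qpq = 0.000000, Gamma_qqq = 0.084740
  tau = 1.000000: gamma = (1.500000, 0.125000), gamma' = (2.000000, 0.500000); Gamma_ppp = 0.000000, Gamma_ppq = 0.000000, Gamma_pqq = -1.118136, Gamma_qpp = 0.000000, Gamma_qpq = 0.000000, Gamma_qqq = 0.212978
step 0: V^p = -0.5000, V^q = -0.5000
step 1: k1 = (0.000000, 0.000000), k2 = (-0.046723, -0.008405), k3 = (-0.046854, -0.008429), k4 = (-0.094698, -0.014029); V <- V + (h/6)(k1 + 2k2 + 2k3 + k4): V^p = -0.5157, V^q = -0.5026
step 2: k1 = (-0.094668, -0.014025), k2 = (-0.144037, -0.013718), k3 = (-0.144023, -0.013716), k4 = (-0.194153, -0.004109); V <- V + (h/6)(k1 + 2k2 + 2k3 + k4): V^p = -0.5637, V^q = -0.5067
step 3: k1 = (-0.193955, -0.004105), k2 = (-0.241853, 0.017915), k3 = (-0.240103, 0.017785), k4 = (-0.279969, 0.053327); V <- V + (h/6)(k1 + 2k2 + 2k3 + k4): V^p = -0.6436, V^q = -0.5000

Answer: V^p = -0.6436, V^q = -0.5000
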